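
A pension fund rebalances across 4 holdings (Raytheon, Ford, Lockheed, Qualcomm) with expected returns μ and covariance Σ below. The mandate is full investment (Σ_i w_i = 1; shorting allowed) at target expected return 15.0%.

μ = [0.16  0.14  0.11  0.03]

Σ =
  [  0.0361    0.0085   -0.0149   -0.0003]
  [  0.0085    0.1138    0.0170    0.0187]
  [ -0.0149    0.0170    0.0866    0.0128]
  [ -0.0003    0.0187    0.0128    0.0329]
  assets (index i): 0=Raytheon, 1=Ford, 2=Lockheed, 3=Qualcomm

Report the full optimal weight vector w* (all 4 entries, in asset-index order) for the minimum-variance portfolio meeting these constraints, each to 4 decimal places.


g=Σ⁻¹μ = [5.1528  0.5635  2.0709  -0.1671]
h=Σ⁻¹𝟙 = [33.4771  0.0940  13.5375  25.3801]
a=μᵀg=1.126115  b=𝟙ᵀg=7.620023  c=𝟙ᵀh=72.488690  D=ac−b²=23.565876
λ₁=(c·0.150−b)/D = (72.488690·0.150−7.620023)/23.565876 = 0.138050
λ₂=(a−b·0.150)/D = (1.126115−7.620023·0.150)/23.565876 = -0.000717
w* = 0.138050·g + -0.000717·h:
  w_0 = 0.138050·5.1528 + -0.000717·33.4771 = 0.6874  (Raytheon)
  w_1 = 0.138050·0.5635 + -0.000717·0.0940 = 0.0777  (Ford)
  w_2 = 0.138050·2.0709 + -0.000717·13.5375 = 0.2762  (Lockheed)
  w_3 = 0.138050·-0.1671 + -0.000717·25.3801 = -0.0413  (Qualcomm)
Σw_i=1.0000  μᵀw=0.1500
σ²=wᵀΣw=λ₁·μ_p+λ₂ = 0.138050·0.150 + -0.000717 = 0.019991 ≈ 0.0200

0.6874  0.0777  0.2762  -0.0413


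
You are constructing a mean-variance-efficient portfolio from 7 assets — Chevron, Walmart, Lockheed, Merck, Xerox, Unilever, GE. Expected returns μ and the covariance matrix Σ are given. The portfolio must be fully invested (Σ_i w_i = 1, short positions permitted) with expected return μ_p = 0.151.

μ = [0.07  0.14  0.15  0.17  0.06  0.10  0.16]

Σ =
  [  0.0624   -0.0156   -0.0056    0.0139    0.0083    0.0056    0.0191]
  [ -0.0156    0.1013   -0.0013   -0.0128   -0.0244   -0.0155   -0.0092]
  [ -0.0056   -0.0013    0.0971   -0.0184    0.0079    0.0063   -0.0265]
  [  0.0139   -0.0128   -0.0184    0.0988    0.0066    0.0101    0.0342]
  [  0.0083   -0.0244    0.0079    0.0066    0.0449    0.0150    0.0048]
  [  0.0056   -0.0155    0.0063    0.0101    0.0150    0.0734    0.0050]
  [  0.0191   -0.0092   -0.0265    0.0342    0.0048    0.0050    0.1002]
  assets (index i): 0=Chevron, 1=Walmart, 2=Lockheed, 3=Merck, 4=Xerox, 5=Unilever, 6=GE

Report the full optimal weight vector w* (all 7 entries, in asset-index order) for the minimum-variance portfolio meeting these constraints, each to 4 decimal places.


-0.0054  0.2166  0.2787  0.2168  -0.0080  0.0889  0.2124

g=Σ⁻¹μ = [0.8003  2.3554  2.1784  1.5775  1.3459  1.0118  1.5832]
h=Σ⁻¹𝟙 = [14.1593  21.1095  12.5923  7.7929  23.7273  9.4352  8.2822]
a=μᵀg=1.415950  b=𝟙ᵀg=10.852434  c=𝟙ᵀh=97.098710  D=ac−b²=19.711578
λ₁=(c·0.151−b)/D = (97.098710·0.151−10.852434)/19.711578 = 0.193261
λ₂=(a−b·0.151)/D = (1.415950−10.852434·0.151)/19.711578 = -0.011301
w* = 0.193261·g + -0.011301·h:
  w_0 = 0.193261·0.8003 + -0.011301·14.1593 = -0.0054  (Chevron)
  w_1 = 0.193261·2.3554 + -0.011301·21.1095 = 0.2166  (Walmart)
  w_2 = 0.193261·2.1784 + -0.011301·12.5923 = 0.2787  (Lockheed)
  w_3 = 0.193261·1.5775 + -0.011301·7.7929 = 0.2168  (Merck)
  w_4 = 0.193261·1.3459 + -0.011301·23.7273 = -0.0080  (Xerox)
  w_5 = 0.193261·1.0118 + -0.011301·9.4352 = 0.0889  (Unilever)
  w_6 = 0.193261·1.5832 + -0.011301·8.2822 = 0.2124  (GE)
Σw_i=1.0000  μᵀw=0.1510
σ²=wᵀΣw=λ₁·μ_p+λ₂ = 0.193261·0.151 + -0.011301 = 0.017881 ≈ 0.0179


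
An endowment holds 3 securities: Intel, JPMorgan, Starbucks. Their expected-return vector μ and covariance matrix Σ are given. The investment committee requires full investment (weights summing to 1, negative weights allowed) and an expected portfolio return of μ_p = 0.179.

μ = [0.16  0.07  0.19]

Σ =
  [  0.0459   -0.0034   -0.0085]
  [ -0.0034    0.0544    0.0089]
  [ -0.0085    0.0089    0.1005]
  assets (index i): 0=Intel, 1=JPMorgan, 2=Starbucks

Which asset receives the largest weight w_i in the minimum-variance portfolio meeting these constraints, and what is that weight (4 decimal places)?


g=Σ⁻¹μ = [3.9666  1.1877  2.1208]
h=Σ⁻¹𝟙 = [25.0738  18.2389  10.4557]
a=μᵀg=1.120751  b=𝟙ᵀg=7.275113  c=𝟙ᵀh=53.768373  D=ac−b²=7.333674
λ₁=(c·0.179−b)/D = (53.768373·0.179−7.275113)/7.333674 = 0.320361
λ₂=(a−b·0.179)/D = (1.120751−7.275113·0.179)/7.333674 = -0.024748
w* = 0.320361·g + -0.024748·h:
  w_0 = 0.320361·3.9666 + -0.024748·25.0738 = 0.6502  (Intel)
  w_1 = 0.320361·1.1877 + -0.024748·18.2389 = -0.0709  (JPMorgan)
  w_2 = 0.320361·2.1208 + -0.024748·10.4557 = 0.4207  (Starbucks)
Σw_i=1.0000  μᵀw=0.1790
σ²=wᵀΣw=λ₁·μ_p+λ₂ = 0.320361·0.179 + -0.024748 = 0.032597 ≈ 0.0326

Intel (0.6502)


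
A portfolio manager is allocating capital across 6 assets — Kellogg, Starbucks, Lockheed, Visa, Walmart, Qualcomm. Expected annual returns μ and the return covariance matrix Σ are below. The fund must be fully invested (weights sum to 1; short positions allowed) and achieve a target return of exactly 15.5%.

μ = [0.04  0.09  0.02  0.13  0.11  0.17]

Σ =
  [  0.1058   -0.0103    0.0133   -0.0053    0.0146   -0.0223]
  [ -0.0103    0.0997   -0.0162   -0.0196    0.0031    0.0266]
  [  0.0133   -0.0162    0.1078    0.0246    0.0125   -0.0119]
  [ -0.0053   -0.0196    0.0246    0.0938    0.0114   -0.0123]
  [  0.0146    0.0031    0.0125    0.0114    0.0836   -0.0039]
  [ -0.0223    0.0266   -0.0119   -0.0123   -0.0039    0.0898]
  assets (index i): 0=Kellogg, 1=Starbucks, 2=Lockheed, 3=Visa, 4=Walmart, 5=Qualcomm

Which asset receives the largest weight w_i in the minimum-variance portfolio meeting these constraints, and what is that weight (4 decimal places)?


Qualcomm (0.4783)

p=Σ⁻¹μ = [0.8662  0.7142  -0.0959  1.7708  1.0121  2.1704]
q=Σ⁻¹𝟙 = [12.1821  11.0226  7.2253  12.6988  7.2623  13.9082]
a=μᵀp=0.807529  b=𝟙ᵀp=6.437917  c=𝟙ᵀq=64.299241  D=ac−b²=10.476692
λ₁=(c·0.155−b)/D = (64.299241·0.155−6.437917)/10.476692 = 0.336792
λ₂=(a−b·0.155)/D = (0.807529−6.437917·0.155)/10.476692 = -0.018169
w* = 0.336792·p + -0.018169·q:
  w_0 = 0.336792·0.8662 + -0.018169·12.1821 = 0.0704  (Kellogg)
  w_1 = 0.336792·0.7142 + -0.018169·11.0226 = 0.0403  (Starbucks)
  w_2 = 0.336792·-0.0959 + -0.018169·7.2253 = -0.1636  (Lockheed)
  w_3 = 0.336792·1.7708 + -0.018169·12.6988 = 0.3657  (Visa)
  w_4 = 0.336792·1.0121 + -0.018169·7.2623 = 0.2089  (Walmart)
  w_5 = 0.336792·2.1704 + -0.018169·13.9082 = 0.4783  (Qualcomm)
Σw_i=1.0000  μᵀw=0.1550
σ²=wᵀΣw=λ₁·μ_p+λ₂ = 0.336792·0.155 + -0.018169 = 0.034034 ≈ 0.0340


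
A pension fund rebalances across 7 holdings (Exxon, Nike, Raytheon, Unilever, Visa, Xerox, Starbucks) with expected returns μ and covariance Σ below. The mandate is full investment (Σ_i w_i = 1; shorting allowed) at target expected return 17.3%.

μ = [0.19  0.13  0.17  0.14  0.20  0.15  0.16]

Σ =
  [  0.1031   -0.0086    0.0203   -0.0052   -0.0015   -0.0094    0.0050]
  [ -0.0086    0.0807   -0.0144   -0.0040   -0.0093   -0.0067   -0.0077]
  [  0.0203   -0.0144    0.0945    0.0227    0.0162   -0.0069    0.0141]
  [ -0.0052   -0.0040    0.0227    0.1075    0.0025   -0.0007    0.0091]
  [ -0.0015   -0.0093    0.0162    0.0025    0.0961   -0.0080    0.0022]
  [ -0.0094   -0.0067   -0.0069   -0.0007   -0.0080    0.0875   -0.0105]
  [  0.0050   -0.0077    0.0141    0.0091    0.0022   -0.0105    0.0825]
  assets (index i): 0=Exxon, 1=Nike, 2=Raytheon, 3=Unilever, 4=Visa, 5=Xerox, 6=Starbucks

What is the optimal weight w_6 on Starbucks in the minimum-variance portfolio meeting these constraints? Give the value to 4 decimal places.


g=Σ⁻¹μ = [2.1141  2.7600  0.9889  1.0866  2.3641  2.7029  2.0610]
h=Σ⁻¹𝟙 = [11.5951  19.2694  6.3114  7.9612  12.3294  17.4161  13.1479]
a=μᵀg=2.288723  b=𝟙ᵀg=14.077557  c=𝟙ᵀh=88.030495  D=ac−b²=3.299815
λ₁=(c·0.173−b)/D = (88.030495·0.173−14.077557)/3.299815 = 0.349025
λ₂=(a−b·0.173)/D = (2.288723−14.077557·0.173)/3.299815 = -0.044455
w* = 0.349025·g + -0.044455·h:
  w_0 = 0.349025·2.1141 + -0.044455·11.5951 = 0.2224  (Exxon)
  w_1 = 0.349025·2.7600 + -0.044455·19.2694 = 0.1067  (Nike)
  w_2 = 0.349025·0.9889 + -0.044455·6.3114 = 0.0646  (Raytheon)
  w_3 = 0.349025·1.0866 + -0.044455·7.9612 = 0.0253  (Unilever)
  w_4 = 0.349025·2.3641 + -0.044455·12.3294 = 0.2770  (Visa)
  w_5 = 0.349025·2.7029 + -0.044455·17.4161 = 0.1691  (Xerox)
  w_6 = 0.349025·2.0610 + -0.044455·13.1479 = 0.1348  (Starbucks)
Σw_i=1.0000  μᵀw=0.1730
σ²=wᵀΣw=λ₁·μ_p+λ₂ = 0.349025·0.173 + -0.044455 = 0.015926 ≈ 0.0159

0.1348


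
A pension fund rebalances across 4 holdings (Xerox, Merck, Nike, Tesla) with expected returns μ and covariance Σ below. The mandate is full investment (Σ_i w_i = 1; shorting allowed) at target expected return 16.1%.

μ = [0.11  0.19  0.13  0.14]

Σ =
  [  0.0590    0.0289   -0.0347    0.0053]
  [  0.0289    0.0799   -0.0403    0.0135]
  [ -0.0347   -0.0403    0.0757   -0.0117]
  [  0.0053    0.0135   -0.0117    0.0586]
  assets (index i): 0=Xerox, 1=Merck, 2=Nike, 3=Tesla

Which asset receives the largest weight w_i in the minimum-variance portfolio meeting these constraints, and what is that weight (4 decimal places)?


g=Σ⁻¹μ = [3.0693  3.5935  5.4024  2.3623]
h=Σ⁻¹𝟙 = [29.3314  18.7511  39.4137  17.9615]
a=μᵀg=2.053432  b=𝟙ᵀg=14.427567  c=𝟙ᵀh=105.457786  D=ac−b²=8.395655
λ₁=(c·0.161−b)/D = (105.457786·0.161−14.427567)/8.395655 = 0.303864
λ₂=(a−b·0.161)/D = (2.053432−14.427567·0.161)/8.395655 = -0.032089
w* = 0.303864·g + -0.032089·h:
  w_0 = 0.303864·3.0693 + -0.032089·29.3314 = -0.0085  (Xerox)
  w_1 = 0.303864·3.5935 + -0.032089·18.7511 = 0.4902  (Merck)
  w_2 = 0.303864·5.4024 + -0.032089·39.4137 = 0.3769  (Nike)
  w_3 = 0.303864·2.3623 + -0.032089·17.9615 = 0.1414  (Tesla)
Σw_i=1.0000  μᵀw=0.1610
σ²=wᵀΣw=λ₁·μ_p+λ₂ = 0.303864·0.161 + -0.032089 = 0.016833 ≈ 0.0168

Merck (0.4902)


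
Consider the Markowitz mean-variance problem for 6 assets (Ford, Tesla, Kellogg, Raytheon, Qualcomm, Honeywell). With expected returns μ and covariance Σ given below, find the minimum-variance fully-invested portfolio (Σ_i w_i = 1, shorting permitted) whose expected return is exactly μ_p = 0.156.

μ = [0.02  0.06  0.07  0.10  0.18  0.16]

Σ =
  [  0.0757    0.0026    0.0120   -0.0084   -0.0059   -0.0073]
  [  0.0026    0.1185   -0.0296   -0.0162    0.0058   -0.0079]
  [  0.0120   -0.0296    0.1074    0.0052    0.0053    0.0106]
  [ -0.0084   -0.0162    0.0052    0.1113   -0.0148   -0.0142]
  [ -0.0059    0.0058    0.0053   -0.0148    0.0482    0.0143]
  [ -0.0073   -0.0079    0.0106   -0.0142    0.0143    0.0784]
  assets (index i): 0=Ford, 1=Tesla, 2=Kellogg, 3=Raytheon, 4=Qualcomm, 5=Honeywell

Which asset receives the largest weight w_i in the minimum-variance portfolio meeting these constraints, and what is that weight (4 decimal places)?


Qualcomm (0.5451)

u=Σ⁻¹μ = [0.8499  0.7472  0.3153  1.7814  3.7283  1.7952]
v=Σ⁻¹𝟙 = [16.3526  12.0494  7.6329  16.1858  21.4291  13.4829]
a=μᵀu=1.220376  b=𝟙ᵀu=9.217403  c=𝟙ᵀv=87.132714  D=ac−b²=21.374183
λ₁=(c·0.156−b)/D = (87.132714·0.156−9.217403)/21.374183 = 0.204700
λ₂=(a−b·0.156)/D = (1.220376−9.217403·0.156)/21.374183 = -0.010178
w* = 0.204700·u + -0.010178·v:
  w_0 = 0.204700·0.8499 + -0.010178·16.3526 = 0.0076  (Ford)
  w_1 = 0.204700·0.7472 + -0.010178·12.0494 = 0.0303  (Tesla)
  w_2 = 0.204700·0.3153 + -0.010178·7.6329 = -0.0131  (Kellogg)
  w_3 = 0.204700·1.7814 + -0.010178·16.1858 = 0.1999  (Raytheon)
  w_4 = 0.204700·3.7283 + -0.010178·21.4291 = 0.5451  (Qualcomm)
  w_5 = 0.204700·1.7952 + -0.010178·13.4829 = 0.2303  (Honeywell)
Σw_i=1.0000  μᵀw=0.1560
σ²=wᵀΣw=λ₁·μ_p+λ₂ = 0.204700·0.156 + -0.010178 = 0.021756 ≈ 0.0218


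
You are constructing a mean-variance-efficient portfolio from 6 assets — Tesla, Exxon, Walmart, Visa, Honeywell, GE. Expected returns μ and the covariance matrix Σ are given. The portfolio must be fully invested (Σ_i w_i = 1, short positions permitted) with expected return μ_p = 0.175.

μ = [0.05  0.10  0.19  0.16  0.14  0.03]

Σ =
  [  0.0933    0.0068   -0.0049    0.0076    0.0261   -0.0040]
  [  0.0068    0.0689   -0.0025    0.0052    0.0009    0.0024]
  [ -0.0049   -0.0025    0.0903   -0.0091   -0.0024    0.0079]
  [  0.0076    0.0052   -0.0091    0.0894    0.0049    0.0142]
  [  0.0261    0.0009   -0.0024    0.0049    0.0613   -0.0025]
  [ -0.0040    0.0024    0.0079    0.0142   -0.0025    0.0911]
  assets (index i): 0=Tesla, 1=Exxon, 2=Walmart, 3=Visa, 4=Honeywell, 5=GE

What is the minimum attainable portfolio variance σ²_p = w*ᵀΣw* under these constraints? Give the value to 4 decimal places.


0.0262

p=Σ⁻¹μ = [-0.2440  1.3963  2.3928  1.8709  2.3051  -0.1541]
q=Σ⁻¹𝟙 = [6.2483  13.1794  12.2746  8.9936  13.5803  8.8105]
a=μᵀp=1.199505  b=𝟙ᵀp=7.567069  c=𝟙ᵀq=63.086773  D=ac−b²=18.412352
λ₁=(c·0.175−b)/D = (63.086773·0.175−7.567069)/18.412352 = 0.188630
λ₂=(a−b·0.175)/D = (1.199505−7.567069·0.175)/18.412352 = -0.006774
w* = 0.188630·p + -0.006774·q:
  w_0 = 0.188630·-0.2440 + -0.006774·6.2483 = -0.0884  (Tesla)
  w_1 = 0.188630·1.3963 + -0.006774·13.1794 = 0.1741  (Exxon)
  w_2 = 0.188630·2.3928 + -0.006774·12.2746 = 0.3682  (Walmart)
  w_3 = 0.188630·1.8709 + -0.006774·8.9936 = 0.2920  (Visa)
  w_4 = 0.188630·2.3051 + -0.006774·13.5803 = 0.3428  (Honeywell)
  w_5 = 0.188630·-0.1541 + -0.006774·8.8105 = -0.0887  (GE)
Σw_i=1.0000  μᵀw=0.1750
σ²=wᵀΣw=λ₁·μ_p+λ₂ = 0.188630·0.175 + -0.006774 = 0.026236 ≈ 0.0262


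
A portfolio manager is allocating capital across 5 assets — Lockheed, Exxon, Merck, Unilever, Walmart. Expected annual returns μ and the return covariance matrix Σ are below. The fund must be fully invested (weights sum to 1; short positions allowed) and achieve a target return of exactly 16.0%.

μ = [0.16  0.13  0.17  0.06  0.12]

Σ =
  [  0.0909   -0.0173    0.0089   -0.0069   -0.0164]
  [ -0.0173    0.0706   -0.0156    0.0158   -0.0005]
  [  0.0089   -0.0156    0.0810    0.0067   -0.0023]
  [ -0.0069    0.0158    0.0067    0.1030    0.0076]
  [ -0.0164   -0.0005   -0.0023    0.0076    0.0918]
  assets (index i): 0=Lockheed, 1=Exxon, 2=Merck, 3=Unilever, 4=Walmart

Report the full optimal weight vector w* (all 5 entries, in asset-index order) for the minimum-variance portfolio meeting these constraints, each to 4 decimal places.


0.2787  0.3478  0.3396  -0.1399  0.1739

g=Σ⁻¹μ = [2.4158  2.9922  2.4619  -0.0089  1.8175]
h=Σ⁻¹𝟙 = [16.3604  20.1513  14.3445  5.7616  13.8082]
a=μᵀg=1.411615  b=𝟙ᵀg=9.678580  c=𝟙ᵀh=70.426008  D=ac−b²=5.739515
λ₁=(c·0.160−b)/D = (70.426008·0.160−9.678580)/5.739515 = 0.276954
λ₂=(a−b·0.160)/D = (1.411615−9.678580·0.160)/5.739515 = -0.023862
w* = 0.276954·g + -0.023862·h:
  w_0 = 0.276954·2.4158 + -0.023862·16.3604 = 0.2787  (Lockheed)
  w_1 = 0.276954·2.9922 + -0.023862·20.1513 = 0.3478  (Exxon)
  w_2 = 0.276954·2.4619 + -0.023862·14.3445 = 0.3396  (Merck)
  w_3 = 0.276954·-0.0089 + -0.023862·5.7616 = -0.1399  (Unilever)
  w_4 = 0.276954·1.8175 + -0.023862·13.8082 = 0.1739  (Walmart)
Σw_i=1.0000  μᵀw=0.1600
σ²=wᵀΣw=λ₁·μ_p+λ₂ = 0.276954·0.160 + -0.023862 = 0.020450 ≈ 0.0205


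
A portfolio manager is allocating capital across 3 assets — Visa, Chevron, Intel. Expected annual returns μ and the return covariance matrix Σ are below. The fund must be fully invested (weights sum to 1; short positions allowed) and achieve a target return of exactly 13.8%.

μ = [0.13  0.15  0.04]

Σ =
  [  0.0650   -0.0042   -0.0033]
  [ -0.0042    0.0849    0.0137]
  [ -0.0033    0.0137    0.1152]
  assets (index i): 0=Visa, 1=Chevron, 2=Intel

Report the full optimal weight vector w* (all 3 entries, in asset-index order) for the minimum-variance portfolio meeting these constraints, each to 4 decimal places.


0.5205  0.4651  0.0145

x=Σ⁻¹μ = [2.1286  1.8416  0.1892]
y=Σ⁻¹𝟙 = [16.5134  11.3359  7.8055]
a=μᵀx=0.560519  b=𝟙ᵀx=4.159348  c=𝟙ᵀy=35.654791  D=ac−b²=2.685012
λ₁=(c·0.138−b)/D = (35.654791·0.138−4.159348)/2.685012 = 0.283430
λ₂=(a−b·0.138)/D = (0.560519−4.159348·0.138)/2.685012 = -0.005017
w* = 0.283430·x + -0.005017·y:
  w_0 = 0.283430·2.1286 + -0.005017·16.5134 = 0.5205  (Visa)
  w_1 = 0.283430·1.8416 + -0.005017·11.3359 = 0.4651  (Chevron)
  w_2 = 0.283430·0.1892 + -0.005017·7.8055 = 0.0145  (Intel)
Σw_i=1.0000  μᵀw=0.1380
σ²=wᵀΣw=λ₁·μ_p+λ₂ = 0.283430·0.138 + -0.005017 = 0.034096 ≈ 0.0341


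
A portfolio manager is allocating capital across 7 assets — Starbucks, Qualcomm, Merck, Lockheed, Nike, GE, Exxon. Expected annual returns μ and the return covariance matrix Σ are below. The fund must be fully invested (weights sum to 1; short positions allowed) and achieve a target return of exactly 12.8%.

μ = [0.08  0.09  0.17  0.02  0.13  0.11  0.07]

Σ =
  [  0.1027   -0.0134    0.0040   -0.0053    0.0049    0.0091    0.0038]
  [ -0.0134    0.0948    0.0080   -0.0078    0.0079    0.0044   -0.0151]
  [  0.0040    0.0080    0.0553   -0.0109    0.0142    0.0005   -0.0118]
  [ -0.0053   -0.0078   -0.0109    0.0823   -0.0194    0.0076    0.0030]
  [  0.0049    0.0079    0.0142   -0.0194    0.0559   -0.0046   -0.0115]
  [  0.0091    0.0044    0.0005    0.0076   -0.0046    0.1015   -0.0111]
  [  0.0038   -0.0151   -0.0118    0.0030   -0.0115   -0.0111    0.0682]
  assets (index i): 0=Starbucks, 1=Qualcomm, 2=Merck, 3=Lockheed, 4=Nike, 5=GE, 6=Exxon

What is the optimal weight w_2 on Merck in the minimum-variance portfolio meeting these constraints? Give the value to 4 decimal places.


0.3913

p=Σ⁻¹μ = [0.5409  0.9755  2.9882  1.1195  2.3413  1.2497  2.2782]
q=Σ⁻¹𝟙 = [8.7944  13.4252  18.7117  20.1021  23.5104  10.7064  25.2053]
a=μᵀp=1.262754  b=𝟙ᵀp=11.493274  c=𝟙ᵀq=120.455471  D=ac−b²=20.010338
λ₁=(c·0.128−b)/D = (120.455471·0.128−11.493274)/20.010338 = 0.196150
λ₂=(a−b·0.128)/D = (1.262754−11.493274·0.128)/20.010338 = -0.010414
w* = 0.196150·p + -0.010414·q:
  w_0 = 0.196150·0.5409 + -0.010414·8.7944 = 0.0145  (Starbucks)
  w_1 = 0.196150·0.9755 + -0.010414·13.4252 = 0.0515  (Qualcomm)
  w_2 = 0.196150·2.9882 + -0.010414·18.7117 = 0.3913  (Merck)
  w_3 = 0.196150·1.1195 + -0.010414·20.1021 = 0.0103  (Lockheed)
  w_4 = 0.196150·2.3413 + -0.010414·23.5104 = 0.2144  (Nike)
  w_5 = 0.196150·1.2497 + -0.010414·10.7064 = 0.1336  (GE)
  w_6 = 0.196150·2.2782 + -0.010414·25.2053 = 0.1844  (Exxon)
Σw_i=1.0000  μᵀw=0.1280
σ²=wᵀΣw=λ₁·μ_p+λ₂ = 0.196150·0.128 + -0.010414 = 0.014693 ≈ 0.0147


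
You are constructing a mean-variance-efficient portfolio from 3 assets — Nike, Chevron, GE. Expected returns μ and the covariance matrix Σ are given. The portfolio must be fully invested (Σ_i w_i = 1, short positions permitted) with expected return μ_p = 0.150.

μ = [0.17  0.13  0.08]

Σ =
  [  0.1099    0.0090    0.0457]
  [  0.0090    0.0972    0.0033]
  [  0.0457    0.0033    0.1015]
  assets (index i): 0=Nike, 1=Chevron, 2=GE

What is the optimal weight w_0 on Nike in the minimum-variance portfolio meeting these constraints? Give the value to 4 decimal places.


g=Σ⁻¹μ = [1.3987  1.2039  0.1193]
h=Σ⁻¹𝟙 = [5.3512  9.5504  7.1323]
a=μᵀg=0.403822  b=𝟙ᵀg=2.721850  c=𝟙ᵀh=22.033992  D=ac−b²=1.489355
λ₁=(c·0.150−b)/D = (22.033992·0.150−2.721850)/1.489355 = 0.391612
λ₂=(a−b·0.150)/D = (0.403822−2.721850·0.150)/1.489355 = -0.002991
w* = 0.391612·g + -0.002991·h:
  w_0 = 0.391612·1.3987 + -0.002991·5.3512 = 0.5317  (Nike)
  w_1 = 0.391612·1.2039 + -0.002991·9.5504 = 0.4429  (Chevron)
  w_2 = 0.391612·0.1193 + -0.002991·7.1323 = 0.0254  (GE)
Σw_i=1.0000  μᵀw=0.1500
σ²=wᵀΣw=λ₁·μ_p+λ₂ = 0.391612·0.150 + -0.002991 = 0.055751 ≈ 0.0558

0.5317


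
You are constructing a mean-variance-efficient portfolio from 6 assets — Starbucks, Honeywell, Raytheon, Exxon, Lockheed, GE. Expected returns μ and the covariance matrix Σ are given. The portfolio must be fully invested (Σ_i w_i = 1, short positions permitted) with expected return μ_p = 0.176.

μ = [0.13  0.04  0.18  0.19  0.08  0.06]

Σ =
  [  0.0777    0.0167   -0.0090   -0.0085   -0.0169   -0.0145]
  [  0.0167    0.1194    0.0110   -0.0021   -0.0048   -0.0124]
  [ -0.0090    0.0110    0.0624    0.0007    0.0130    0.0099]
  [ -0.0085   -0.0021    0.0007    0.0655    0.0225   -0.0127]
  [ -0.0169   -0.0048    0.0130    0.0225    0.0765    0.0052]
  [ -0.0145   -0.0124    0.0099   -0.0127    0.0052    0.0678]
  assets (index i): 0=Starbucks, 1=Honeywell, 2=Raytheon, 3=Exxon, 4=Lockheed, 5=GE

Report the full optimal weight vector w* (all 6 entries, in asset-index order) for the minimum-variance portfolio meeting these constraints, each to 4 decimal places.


0.2665  -0.0691  0.3717  0.4061  -0.0719  0.0966

g=Σ⁻¹μ = [2.7367  -0.0868  2.9924  3.5562  -0.0241  1.6854]
h=Σ⁻¹𝟙 = [20.8050  7.2842  12.2311  19.2027  8.9266  21.6573]
a=μᵀg=1.665797  b=𝟙ᵀg=10.859700  c=𝟙ᵀh=90.106944  D=ac−b²=32.166787
λ₁=(c·0.176−b)/D = (90.106944·0.176−10.859700)/32.166787 = 0.155413
λ₂=(a−b·0.176)/D = (1.665797−10.859700·0.176)/32.166787 = -0.007632
w* = 0.155413·g + -0.007632·h:
  w_0 = 0.155413·2.7367 + -0.007632·20.8050 = 0.2665  (Starbucks)
  w_1 = 0.155413·-0.0868 + -0.007632·7.2842 = -0.0691  (Honeywell)
  w_2 = 0.155413·2.9924 + -0.007632·12.2311 = 0.3717  (Raytheon)
  w_3 = 0.155413·3.5562 + -0.007632·19.2027 = 0.4061  (Exxon)
  w_4 = 0.155413·-0.0241 + -0.007632·8.9266 = -0.0719  (Lockheed)
  w_5 = 0.155413·1.6854 + -0.007632·21.6573 = 0.0966  (GE)
Σw_i=1.0000  μᵀw=0.1760
σ²=wᵀΣw=λ₁·μ_p+λ₂ = 0.155413·0.176 + -0.007632 = 0.019720 ≈ 0.0197


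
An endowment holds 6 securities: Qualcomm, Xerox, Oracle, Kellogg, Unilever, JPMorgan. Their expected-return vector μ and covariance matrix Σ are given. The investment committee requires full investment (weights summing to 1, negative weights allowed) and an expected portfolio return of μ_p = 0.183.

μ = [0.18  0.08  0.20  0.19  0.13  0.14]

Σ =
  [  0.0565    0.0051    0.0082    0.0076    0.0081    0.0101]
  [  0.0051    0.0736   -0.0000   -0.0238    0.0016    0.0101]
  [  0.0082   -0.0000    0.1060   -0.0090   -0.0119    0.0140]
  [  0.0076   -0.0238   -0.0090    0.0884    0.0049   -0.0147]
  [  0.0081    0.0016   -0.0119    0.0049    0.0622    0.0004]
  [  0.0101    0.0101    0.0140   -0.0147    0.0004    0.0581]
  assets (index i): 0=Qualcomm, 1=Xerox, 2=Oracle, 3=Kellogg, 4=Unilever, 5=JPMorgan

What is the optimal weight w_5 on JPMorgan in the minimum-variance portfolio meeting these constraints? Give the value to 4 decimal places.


x=Σ⁻¹μ = [1.7264  1.5632  1.9410  2.8566  1.9579  2.0794]
y=Σ⁻¹𝟙 = [7.5136  16.4248  10.0746  17.7736  15.1069  15.0156]
a=μᵀx=1.912392  b=𝟙ᵀx=12.124408  c=𝟙ᵀy=81.909041  D=ac−b²=9.640901
λ₁=(c·0.183−b)/D = (81.909041·0.183−12.124408)/9.640901 = 0.297166
λ₂=(a−b·0.183)/D = (1.912392−12.124408·0.183)/9.640901 = -0.031779
w* = 0.297166·x + -0.031779·y:
  w_0 = 0.297166·1.7264 + -0.031779·7.5136 = 0.2743  (Qualcomm)
  w_1 = 0.297166·1.5632 + -0.031779·16.4248 = -0.0574  (Xerox)
  w_2 = 0.297166·1.9410 + -0.031779·10.0746 = 0.2566  (Oracle)
  w_3 = 0.297166·2.8566 + -0.031779·17.7736 = 0.2841  (Kellogg)
  w_4 = 0.297166·1.9579 + -0.031779·15.1069 = 0.1018  (Unilever)
  w_5 = 0.297166·2.0794 + -0.031779·15.0156 = 0.1407  (JPMorgan)
Σw_i=1.0000  μᵀw=0.1830
σ²=wᵀΣw=λ₁·μ_p+λ₂ = 0.297166·0.183 + -0.031779 = 0.022603 ≈ 0.0226

0.1407


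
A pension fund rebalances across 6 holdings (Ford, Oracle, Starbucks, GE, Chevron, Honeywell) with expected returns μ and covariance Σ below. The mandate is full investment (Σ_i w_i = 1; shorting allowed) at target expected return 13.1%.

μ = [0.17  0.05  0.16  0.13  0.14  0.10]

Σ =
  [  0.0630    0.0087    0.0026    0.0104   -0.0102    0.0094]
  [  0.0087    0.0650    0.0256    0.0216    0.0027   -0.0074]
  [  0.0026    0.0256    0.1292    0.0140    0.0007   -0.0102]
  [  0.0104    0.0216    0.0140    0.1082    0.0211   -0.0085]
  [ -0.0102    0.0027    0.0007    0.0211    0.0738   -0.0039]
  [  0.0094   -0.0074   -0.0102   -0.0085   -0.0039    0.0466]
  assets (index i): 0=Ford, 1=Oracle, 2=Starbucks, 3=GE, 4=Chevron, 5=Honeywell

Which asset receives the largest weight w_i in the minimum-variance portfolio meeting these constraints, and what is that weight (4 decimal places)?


p=Σ⁻¹μ = [2.6042  -0.1212  1.3104  0.5460  2.2077  2.1725]
q=Σ⁻¹𝟙 = [12.0907  12.0715  6.5285  3.8282  14.9079  24.3122]
a=μᵀp=1.243623  b=𝟙ᵀp=8.719561  c=𝟙ᵀq=73.739112  D=ac−b²=15.672897
λ₁=(c·0.131−b)/D = (73.739112·0.131−8.719561)/15.672897 = 0.059993
λ₂=(a−b·0.131)/D = (1.243623−8.719561·0.131)/15.672897 = 0.006467
w* = 0.059993·p + 0.006467·q:
  w_0 = 0.059993·2.6042 + 0.006467·12.0907 = 0.2344  (Ford)
  w_1 = 0.059993·-0.1212 + 0.006467·12.0715 = 0.0708  (Oracle)
  w_2 = 0.059993·1.3104 + 0.006467·6.5285 = 0.1208  (Starbucks)
  w_3 = 0.059993·0.5460 + 0.006467·3.8282 = 0.0575  (GE)
  w_4 = 0.059993·2.2077 + 0.006467·14.9079 = 0.2289  (Chevron)
  w_5 = 0.059993·2.1725 + 0.006467·24.3122 = 0.2876  (Honeywell)
Σw_i=1.0000  μᵀw=0.1310
σ²=wᵀΣw=λ₁·μ_p+λ₂ = 0.059993·0.131 + 0.006467 = 0.014326 ≈ 0.0143

Honeywell (0.2876)


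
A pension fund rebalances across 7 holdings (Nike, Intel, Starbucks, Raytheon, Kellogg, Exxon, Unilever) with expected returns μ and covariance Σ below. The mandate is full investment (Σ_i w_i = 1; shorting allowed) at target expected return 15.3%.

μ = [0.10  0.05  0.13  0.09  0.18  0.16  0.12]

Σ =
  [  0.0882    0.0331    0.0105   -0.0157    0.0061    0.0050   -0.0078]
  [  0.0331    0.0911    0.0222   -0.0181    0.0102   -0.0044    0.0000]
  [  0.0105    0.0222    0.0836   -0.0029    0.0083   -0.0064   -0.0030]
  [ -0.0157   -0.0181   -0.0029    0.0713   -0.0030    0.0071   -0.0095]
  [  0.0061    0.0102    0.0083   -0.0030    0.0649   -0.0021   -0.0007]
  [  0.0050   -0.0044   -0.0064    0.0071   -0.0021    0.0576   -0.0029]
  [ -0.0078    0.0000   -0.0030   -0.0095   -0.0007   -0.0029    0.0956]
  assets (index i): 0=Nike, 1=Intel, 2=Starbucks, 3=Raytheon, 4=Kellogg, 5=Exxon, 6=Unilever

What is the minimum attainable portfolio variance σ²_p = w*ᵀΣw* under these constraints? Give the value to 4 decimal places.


x=Σ⁻¹μ = [1.0571  -0.0465  1.5008  1.5948  2.6727  2.8333  1.6526]
y=Σ⁻¹𝟙 = [9.9234  8.1783  9.6812  19.4381  13.5534  17.0092  14.1205]
a=μᵀx=1.574746  b=𝟙ᵀx=11.264771  c=𝟙ᵀy=91.904022  D=ac−b²=17.830383
λ₁=(c·0.153−b)/D = (91.904022·0.153−11.264771)/17.830383 = 0.156841
λ₂=(a−b·0.153)/D = (1.574746−11.264771·0.153)/17.830383 = -0.008343
w* = 0.156841·x + -0.008343·y:
  w_0 = 0.156841·1.0571 + -0.008343·9.9234 = 0.0830  (Nike)
  w_1 = 0.156841·-0.0465 + -0.008343·8.1783 = -0.0755  (Intel)
  w_2 = 0.156841·1.5008 + -0.008343·9.6812 = 0.1546  (Starbucks)
  w_3 = 0.156841·1.5948 + -0.008343·19.4381 = 0.0880  (Raytheon)
  w_4 = 0.156841·2.6727 + -0.008343·13.5534 = 0.3061  (Kellogg)
  w_5 = 0.156841·2.8333 + -0.008343·17.0092 = 0.3025  (Exxon)
  w_6 = 0.156841·1.6526 + -0.008343·14.1205 = 0.1414  (Unilever)
Σw_i=1.0000  μᵀw=0.1530
σ²=wᵀΣw=λ₁·μ_p+λ₂ = 0.156841·0.153 + -0.008343 = 0.015653 ≈ 0.0157

0.0157


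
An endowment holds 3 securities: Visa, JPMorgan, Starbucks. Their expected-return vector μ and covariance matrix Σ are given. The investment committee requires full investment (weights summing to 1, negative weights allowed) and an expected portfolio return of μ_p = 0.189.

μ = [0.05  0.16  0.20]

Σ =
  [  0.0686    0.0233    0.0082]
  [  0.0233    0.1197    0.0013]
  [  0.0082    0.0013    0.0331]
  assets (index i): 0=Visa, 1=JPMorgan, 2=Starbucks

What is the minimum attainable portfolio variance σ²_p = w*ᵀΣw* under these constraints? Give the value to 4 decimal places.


g=Σ⁻¹μ = [-0.4628  1.3605  6.1035]
h=Σ⁻¹𝟙 = [9.1345  6.2753  27.7021]
a=μᵀg=1.415239  b=𝟙ᵀg=7.001190  c=𝟙ᵀh=43.111906  D=ac−b²=11.996968
λ₁=(c·0.189−b)/D = (43.111906·0.189−7.001190)/11.996968 = 0.095604
λ₂=(a−b·0.189)/D = (1.415239−7.001190·0.189)/11.996968 = 0.007670
w* = 0.095604·g + 0.007670·h:
  w_0 = 0.095604·-0.4628 + 0.007670·9.1345 = 0.0258  (Visa)
  w_1 = 0.095604·1.3605 + 0.007670·6.2753 = 0.1782  (JPMorgan)
  w_2 = 0.095604·6.1035 + 0.007670·27.7021 = 0.7960  (Starbucks)
Σw_i=1.0000  μᵀw=0.1890
σ²=wᵀΣw=λ₁·μ_p+λ₂ = 0.095604·0.189 + 0.007670 = 0.025739 ≈ 0.0257

0.0257


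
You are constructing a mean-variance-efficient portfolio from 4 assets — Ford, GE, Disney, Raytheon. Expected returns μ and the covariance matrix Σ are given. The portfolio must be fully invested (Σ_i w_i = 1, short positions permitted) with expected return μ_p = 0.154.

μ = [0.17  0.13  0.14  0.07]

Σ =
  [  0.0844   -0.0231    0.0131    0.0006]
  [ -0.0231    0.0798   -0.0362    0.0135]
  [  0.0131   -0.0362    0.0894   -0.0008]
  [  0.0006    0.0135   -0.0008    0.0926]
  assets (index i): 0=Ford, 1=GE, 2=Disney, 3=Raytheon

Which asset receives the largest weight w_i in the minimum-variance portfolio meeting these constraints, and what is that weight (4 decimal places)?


GE (0.4314)

u=Σ⁻¹μ = [2.5691  3.5173  2.6160  0.2491]
v=Σ⁻¹𝟙 = [15.5335  24.3312  18.8272  7.3139]
a=μᵀu=1.277676  b=𝟙ᵀu=8.951533  c=𝟙ᵀv=66.005830  D=ac−b²=4.204146
λ₁=(c·0.154−b)/D = (66.005830·0.154−8.951533)/4.204146 = 0.288611
λ₂=(a−b·0.154)/D = (1.277676−8.951533·0.154)/4.204146 = -0.023991
w* = 0.288611·u + -0.023991·v:
  w_0 = 0.288611·2.5691 + -0.023991·15.5335 = 0.3688  (Ford)
  w_1 = 0.288611·3.5173 + -0.023991·24.3312 = 0.4314  (GE)
  w_2 = 0.288611·2.6160 + -0.023991·18.8272 = 0.3033  (Disney)
  w_3 = 0.288611·0.2491 + -0.023991·7.3139 = -0.1036  (Raytheon)
Σw_i=1.0000  μᵀw=0.1540
σ²=wᵀΣw=λ₁·μ_p+λ₂ = 0.288611·0.154 + -0.023991 = 0.020456 ≈ 0.0205


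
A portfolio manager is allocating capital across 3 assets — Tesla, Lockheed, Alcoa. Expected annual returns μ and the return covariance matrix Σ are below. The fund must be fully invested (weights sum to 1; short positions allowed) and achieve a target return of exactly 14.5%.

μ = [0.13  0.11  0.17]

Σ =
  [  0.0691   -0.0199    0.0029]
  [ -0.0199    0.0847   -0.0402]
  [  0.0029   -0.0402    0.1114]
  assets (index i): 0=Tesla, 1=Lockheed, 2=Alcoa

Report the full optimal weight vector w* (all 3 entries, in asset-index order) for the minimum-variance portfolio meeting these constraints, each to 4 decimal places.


0.2429  0.2547  0.5024

g=Σ⁻¹μ = [2.6829  3.1617  2.5971]
h=Σ⁻¹𝟙 = [20.9424  25.0123  17.4575]
a=μᵀg=1.138064  b=𝟙ᵀg=8.441636  c=𝟙ᵀh=63.412178  D=ac−b²=0.905902
λ₁=(c·0.145−b)/D = (63.412178·0.145−8.441636)/0.905902 = 0.831359
λ₂=(a−b·0.145)/D = (1.138064−8.441636·0.145)/0.905902 = -0.094903
w* = 0.831359·g + -0.094903·h:
  w_0 = 0.831359·2.6829 + -0.094903·20.9424 = 0.2429  (Tesla)
  w_1 = 0.831359·3.1617 + -0.094903·25.0123 = 0.2547  (Lockheed)
  w_2 = 0.831359·2.5971 + -0.094903·17.4575 = 0.5024  (Alcoa)
Σw_i=1.0000  μᵀw=0.1450
σ²=wᵀΣw=λ₁·μ_p+λ₂ = 0.831359·0.145 + -0.094903 = 0.025644 ≈ 0.0256


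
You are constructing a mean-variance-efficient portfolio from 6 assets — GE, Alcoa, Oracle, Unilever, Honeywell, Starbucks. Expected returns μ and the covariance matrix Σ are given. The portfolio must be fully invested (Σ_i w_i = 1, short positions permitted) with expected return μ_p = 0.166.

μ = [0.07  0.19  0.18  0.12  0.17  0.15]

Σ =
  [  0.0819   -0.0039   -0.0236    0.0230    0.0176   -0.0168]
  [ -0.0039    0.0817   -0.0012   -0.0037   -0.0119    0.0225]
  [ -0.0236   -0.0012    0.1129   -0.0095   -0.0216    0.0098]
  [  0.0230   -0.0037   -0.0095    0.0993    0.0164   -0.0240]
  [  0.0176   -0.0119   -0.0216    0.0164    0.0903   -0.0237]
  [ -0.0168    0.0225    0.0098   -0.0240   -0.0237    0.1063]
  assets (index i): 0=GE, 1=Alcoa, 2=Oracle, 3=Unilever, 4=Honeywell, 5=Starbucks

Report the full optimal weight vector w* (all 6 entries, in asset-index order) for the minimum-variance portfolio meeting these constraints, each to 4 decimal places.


u=Σ⁻¹μ = [1.0519  2.3873  2.3241  1.2414  2.7843  1.7588]
v=Σ⁻¹𝟙 = [13.7418  12.1122  14.4112  9.3974  15.1960  13.1965]
a=μᵀu=1.831670  b=𝟙ᵀu=11.547757  c=𝟙ᵀv=78.055183  D=ac−b²=9.620646
λ₁=(c·0.166−b)/D = (78.055183·0.166−11.547757)/9.620646 = 0.146498
λ₂=(a−b·0.166)/D = (1.831670−11.547757·0.166)/9.620646 = -0.008862
w* = 0.146498·u + -0.008862·v:
  w_0 = 0.146498·1.0519 + -0.008862·13.7418 = 0.0323  (GE)
  w_1 = 0.146498·2.3873 + -0.008862·12.1122 = 0.2424  (Alcoa)
  w_2 = 0.146498·2.3241 + -0.008862·14.4112 = 0.2128  (Oracle)
  w_3 = 0.146498·1.2414 + -0.008862·9.3974 = 0.0986  (Unilever)
  w_4 = 0.146498·2.7843 + -0.008862·15.1960 = 0.2732  (Honeywell)
  w_5 = 0.146498·1.7588 + -0.008862·13.1965 = 0.1407  (Starbucks)
Σw_i=1.0000  μᵀw=0.1660
σ²=wᵀΣw=λ₁·μ_p+λ₂ = 0.146498·0.166 + -0.008862 = 0.015457 ≈ 0.0155

0.0323  0.2424  0.2128  0.0986  0.2732  0.1407


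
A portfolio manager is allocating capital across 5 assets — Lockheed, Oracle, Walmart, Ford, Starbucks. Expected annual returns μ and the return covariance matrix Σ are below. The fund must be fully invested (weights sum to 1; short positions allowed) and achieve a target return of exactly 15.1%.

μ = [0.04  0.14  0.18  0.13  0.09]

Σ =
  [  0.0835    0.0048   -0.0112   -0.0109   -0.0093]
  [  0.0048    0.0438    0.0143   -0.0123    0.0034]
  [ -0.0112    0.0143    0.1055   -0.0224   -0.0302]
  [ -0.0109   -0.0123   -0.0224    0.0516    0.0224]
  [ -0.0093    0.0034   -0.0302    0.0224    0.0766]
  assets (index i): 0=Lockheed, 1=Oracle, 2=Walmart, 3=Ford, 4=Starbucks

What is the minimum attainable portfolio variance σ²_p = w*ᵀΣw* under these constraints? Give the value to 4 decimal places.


x=Σ⁻¹μ = [1.2976  3.3489  2.5722  4.3001  0.9405]
y=Σ⁻¹𝟙 = [18.6673  22.5354  18.6428  31.3616  12.5000]
a=μᵀx=1.627413  b=𝟙ᵀx=12.459368  c=𝟙ᵀy=103.707160  D=ac−b²=13.538527
λ₁=(c·0.151−b)/D = (103.707160·0.151−12.459368)/13.538527 = 0.236393
λ₂=(a−b·0.151)/D = (1.627413−12.459368·0.151)/13.538527 = -0.018758
w* = 0.236393·x + -0.018758·y:
  w_0 = 0.236393·1.2976 + -0.018758·18.6673 = -0.0434  (Lockheed)
  w_1 = 0.236393·3.3489 + -0.018758·22.5354 = 0.3689  (Oracle)
  w_2 = 0.236393·2.5722 + -0.018758·18.6428 = 0.2584  (Walmart)
  w_3 = 0.236393·4.3001 + -0.018758·31.3616 = 0.4283  (Ford)
  w_4 = 0.236393·0.9405 + -0.018758·12.5000 = -0.0122  (Starbucks)
Σw_i=1.0000  μᵀw=0.1510
σ²=wᵀΣw=λ₁·μ_p+λ₂ = 0.236393·0.151 + -0.018758 = 0.016938 ≈ 0.0169

0.0169


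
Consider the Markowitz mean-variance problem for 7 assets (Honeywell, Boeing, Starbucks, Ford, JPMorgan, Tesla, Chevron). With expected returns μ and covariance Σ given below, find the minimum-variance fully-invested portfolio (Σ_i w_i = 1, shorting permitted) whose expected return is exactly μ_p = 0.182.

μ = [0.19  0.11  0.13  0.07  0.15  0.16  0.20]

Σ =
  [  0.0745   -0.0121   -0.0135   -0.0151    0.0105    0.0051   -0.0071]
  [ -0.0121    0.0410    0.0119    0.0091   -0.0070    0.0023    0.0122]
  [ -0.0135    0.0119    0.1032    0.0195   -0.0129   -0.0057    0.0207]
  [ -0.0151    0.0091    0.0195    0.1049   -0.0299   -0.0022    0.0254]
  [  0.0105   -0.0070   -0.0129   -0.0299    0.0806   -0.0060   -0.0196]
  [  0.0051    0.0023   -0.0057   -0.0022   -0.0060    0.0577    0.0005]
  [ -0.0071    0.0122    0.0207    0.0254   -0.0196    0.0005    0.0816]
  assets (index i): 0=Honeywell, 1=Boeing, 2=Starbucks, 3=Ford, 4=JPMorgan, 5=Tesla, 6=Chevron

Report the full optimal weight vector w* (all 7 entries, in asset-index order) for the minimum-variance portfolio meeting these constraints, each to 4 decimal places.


0.2529  0.0286  0.0699  -0.0733  0.1785  0.2153  0.3281

p=Σ⁻¹μ = [3.0037  2.6391  1.2164  0.9918  3.0624  2.8578  2.4185]
q=Σ⁻¹𝟙 = [18.0881  24.3409  8.7457  12.8154  21.9019  18.3129  9.1304]
a=μᵀp=2.488866  b=𝟙ᵀp=16.189683  c=𝟙ᵀq=113.335230  D=ac−b²=19.970326
λ₁=(c·0.182−b)/D = (113.335230·0.182−16.189683)/19.970326 = 0.222196
λ₂=(a−b·0.182)/D = (2.488866−16.189683·0.182)/19.970326 = -0.022917
w* = 0.222196·p + -0.022917·q:
  w_0 = 0.222196·3.0037 + -0.022917·18.0881 = 0.2529  (Honeywell)
  w_1 = 0.222196·2.6391 + -0.022917·24.3409 = 0.0286  (Boeing)
  w_2 = 0.222196·1.2164 + -0.022917·8.7457 = 0.0699  (Starbucks)
  w_3 = 0.222196·0.9918 + -0.022917·12.8154 = -0.0733  (Ford)
  w_4 = 0.222196·3.0624 + -0.022917·21.9019 = 0.1785  (JPMorgan)
  w_5 = 0.222196·2.8578 + -0.022917·18.3129 = 0.2153  (Tesla)
  w_6 = 0.222196·2.4185 + -0.022917·9.1304 = 0.3281  (Chevron)
Σw_i=1.0000  μᵀw=0.1820
σ²=wᵀΣw=λ₁·μ_p+λ₂ = 0.222196·0.182 + -0.022917 = 0.017523 ≈ 0.0175


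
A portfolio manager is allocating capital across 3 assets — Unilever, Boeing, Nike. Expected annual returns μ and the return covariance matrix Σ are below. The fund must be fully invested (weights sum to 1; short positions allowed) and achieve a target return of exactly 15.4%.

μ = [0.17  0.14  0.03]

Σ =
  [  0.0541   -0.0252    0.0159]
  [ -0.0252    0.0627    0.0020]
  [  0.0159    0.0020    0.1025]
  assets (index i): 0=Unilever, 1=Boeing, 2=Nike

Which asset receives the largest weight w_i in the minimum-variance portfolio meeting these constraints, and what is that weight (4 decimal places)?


p=Σ⁻¹μ = [5.3846  4.4171  -0.6288]
q=Σ⁻¹𝟙 = [30.1603  27.9262  4.5327]
a=μᵀp=1.514909  b=𝟙ᵀp=9.172898  c=𝟙ᵀq=62.619169  D=ac−b²=10.720306
λ₁=(c·0.154−b)/D = (62.619169·0.154−9.172898)/10.720306 = 0.043884
λ₂=(a−b·0.154)/D = (1.514909−9.172898·0.154)/10.720306 = 0.009541
w* = 0.043884·p + 0.009541·q:
  w_0 = 0.043884·5.3846 + 0.009541·30.1603 = 0.5241  (Unilever)
  w_1 = 0.043884·4.4171 + 0.009541·27.9262 = 0.4603  (Boeing)
  w_2 = 0.043884·-0.6288 + 0.009541·4.5327 = 0.0157  (Nike)
Σw_i=1.0000  μᵀw=0.1540
σ²=wᵀΣw=λ₁·μ_p+λ₂ = 0.043884·0.154 + 0.009541 = 0.016299 ≈ 0.0163

Unilever (0.5241)


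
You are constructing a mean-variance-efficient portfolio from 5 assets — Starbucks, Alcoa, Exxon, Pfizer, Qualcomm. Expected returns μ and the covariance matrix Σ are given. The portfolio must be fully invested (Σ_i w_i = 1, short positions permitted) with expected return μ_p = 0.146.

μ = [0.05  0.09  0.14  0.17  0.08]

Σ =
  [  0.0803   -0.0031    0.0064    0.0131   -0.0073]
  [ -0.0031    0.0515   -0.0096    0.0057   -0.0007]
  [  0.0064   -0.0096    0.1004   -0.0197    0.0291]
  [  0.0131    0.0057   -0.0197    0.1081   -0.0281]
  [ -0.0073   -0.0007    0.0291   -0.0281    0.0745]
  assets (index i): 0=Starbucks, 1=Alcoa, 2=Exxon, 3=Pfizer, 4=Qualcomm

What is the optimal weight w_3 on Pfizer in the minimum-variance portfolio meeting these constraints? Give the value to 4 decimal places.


u=Σ⁻¹μ = [0.3498  1.8534  1.5805  2.0540  1.2829]
v=Σ⁻¹𝟙 = [11.9467  20.6455  8.9917  12.5105  15.9939]
a=μᵀu=0.857380  b=𝟙ᵀu=7.120573  c=𝟙ᵀv=70.088375  D=ac−b²=9.389793
λ₁=(c·0.146−b)/D = (70.088375·0.146−7.120573)/9.389793 = 0.331459
λ₂=(a−b·0.146)/D = (0.857380−7.120573·0.146)/9.389793 = -0.019407
w* = 0.331459·u + -0.019407·v:
  w_0 = 0.331459·0.3498 + -0.019407·11.9467 = -0.1159  (Starbucks)
  w_1 = 0.331459·1.8534 + -0.019407·20.6455 = 0.2137  (Alcoa)
  w_2 = 0.331459·1.5805 + -0.019407·8.9917 = 0.3494  (Exxon)
  w_3 = 0.331459·2.0540 + -0.019407·12.5105 = 0.4380  (Pfizer)
  w_4 = 0.331459·1.2829 + -0.019407·15.9939 = 0.1148  (Qualcomm)
Σw_i=1.0000  μᵀw=0.1460
σ²=wᵀΣw=λ₁·μ_p+λ₂ = 0.331459·0.146 + -0.019407 = 0.028986 ≈ 0.0290

0.4380
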